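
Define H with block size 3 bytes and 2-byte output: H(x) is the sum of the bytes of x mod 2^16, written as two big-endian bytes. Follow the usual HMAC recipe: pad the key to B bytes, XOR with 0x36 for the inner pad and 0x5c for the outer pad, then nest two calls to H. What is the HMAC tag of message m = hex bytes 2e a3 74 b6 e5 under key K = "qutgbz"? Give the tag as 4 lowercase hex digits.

0273

Key "qutgbz" = 71 75 74 67 62 7a is 6 bytes > B = 3, so hash it first: H(key) = 02 9d, then zero-pad to 3 bytes: K' = 02 9d 00.
K' ⊕ ipad = 34 ab 36.  K' ⊕ opad = 5e c1 5c.
Inner input = (K'⊕ipad) ∥ m = 34 ab 36 ∥ 2e a3 74 b6 e5.
Inner hash: sum = 52+171+54+46+163+116+182+229 = 1013 → 03 f5.
Outer input = (K'⊕opad) ∥ inner = 5e c1 5c ∥ 03 f5.
Outer hash (tag): sum = 94+193+92+3+245 = 627 → 02 73.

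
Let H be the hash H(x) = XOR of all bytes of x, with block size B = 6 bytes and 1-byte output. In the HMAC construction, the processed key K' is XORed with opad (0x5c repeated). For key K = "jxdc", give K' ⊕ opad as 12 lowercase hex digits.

3624383f5c5c

Key "jxdc" = 6a 78 64 63 is 4 bytes ≤ B = 6; zero-pad to 6 bytes: K' = 6a 78 64 63 00 00.
XOR each byte with 0x5c: 6a⊕5c=36, 78⊕5c=24, 64⊕5c=38, 63⊕5c=3f, 00⊕5c=5c, 00⊕5c=5c.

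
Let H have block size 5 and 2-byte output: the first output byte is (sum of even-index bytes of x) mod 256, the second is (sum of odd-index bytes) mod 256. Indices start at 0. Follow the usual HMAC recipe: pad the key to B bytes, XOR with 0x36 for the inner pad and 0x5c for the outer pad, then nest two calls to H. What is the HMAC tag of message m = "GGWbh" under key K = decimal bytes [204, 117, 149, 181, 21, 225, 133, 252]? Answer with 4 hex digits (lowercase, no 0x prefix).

cc99

Key decimal bytes [204, 117, 149, 181, 21, 225, 133, 252] = cc 75 95 b5 15 e1 85 fc is 8 bytes > B = 5, so hash it first: H(key) = fb 07, then zero-pad to 5 bytes: K' = fb 07 00 00 00.
K' ⊕ ipad = cd 31 36 36 36.  K' ⊕ opad = a7 5b 5c 5c 5c.
Inner input = (K'⊕ipad) ∥ m = cd 31 36 36 36 ∥ 47 47 57 62 68.
Inner hash: even-index sum = 482 mod 256 = 226; odd-index sum = 365 mod 256 = 109 → e2 6d.
Outer input = (K'⊕opad) ∥ inner = a7 5b 5c 5c 5c ∥ e2 6d.
Outer hash (tag): even-index sum = 460 mod 256 = 204; odd-index sum = 409 mod 256 = 153 → cc 99.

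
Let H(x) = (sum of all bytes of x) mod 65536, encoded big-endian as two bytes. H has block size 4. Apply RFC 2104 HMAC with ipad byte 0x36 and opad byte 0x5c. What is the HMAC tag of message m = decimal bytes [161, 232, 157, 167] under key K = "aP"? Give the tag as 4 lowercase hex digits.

01fa

Key "aP" = 61 50 is 2 bytes ≤ B = 4; zero-pad to 4 bytes: K' = 61 50 00 00.
K' ⊕ ipad = 57 66 36 36.  K' ⊕ opad = 3d 0c 5c 5c.
Inner input = (K'⊕ipad) ∥ m = 57 66 36 36 ∥ a1 e8 9d a7.
Inner hash: sum = 87+102+54+54+161+232+157+167 = 1014 → 03 f6.
Outer input = (K'⊕opad) ∥ inner = 3d 0c 5c 5c ∥ 03 f6.
Outer hash (tag): sum = 61+12+92+92+3+246 = 506 → 01 fa.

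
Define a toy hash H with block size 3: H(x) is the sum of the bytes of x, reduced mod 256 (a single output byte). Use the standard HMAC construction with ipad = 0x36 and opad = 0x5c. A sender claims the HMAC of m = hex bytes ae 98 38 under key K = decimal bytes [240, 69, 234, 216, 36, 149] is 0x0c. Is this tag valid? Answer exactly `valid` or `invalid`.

Key decimal bytes [240, 69, 234, 216, 36, 149] = f0 45 ea d8 24 95 is 6 bytes > B = 3, so hash it first: H(key) = b0, then zero-pad to 3 bytes: K' = b0 00 00.
K' ⊕ ipad = 86 36 36; K' ⊕ opad = ec 5c 5c.
Inner hash: sum = 134+54+54+174+152+56 = 624; mod 256 = 112 → 70.
Outer hash (recomputed tag): sum = 236+92+92+112 = 532; mod 256 = 20 → 14.
Recomputed tag = 14; claimed = 0c → mismatch.

invalid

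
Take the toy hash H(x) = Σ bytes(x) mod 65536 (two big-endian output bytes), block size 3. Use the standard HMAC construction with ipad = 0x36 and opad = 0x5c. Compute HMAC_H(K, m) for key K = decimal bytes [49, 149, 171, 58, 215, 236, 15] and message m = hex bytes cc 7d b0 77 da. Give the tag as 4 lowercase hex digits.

00e0

Key decimal bytes [49, 149, 171, 58, 215, 236, 15] = 31 95 ab 3a d7 ec 0f is 7 bytes > B = 3, so hash it first: H(key) = 03 7d, then zero-pad to 3 bytes: K' = 03 7d 00.
K' ⊕ ipad = 35 4b 36.  K' ⊕ opad = 5f 21 5c.
Inner input = (K'⊕ipad) ∥ m = 35 4b 36 ∥ cc 7d b0 77 da.
Inner hash: sum = 53+75+54+204+125+176+119+218 = 1024 → 04 00.
Outer input = (K'⊕opad) ∥ inner = 5f 21 5c ∥ 04 00.
Outer hash (tag): sum = 95+33+92+4+0 = 224 → 00 e0.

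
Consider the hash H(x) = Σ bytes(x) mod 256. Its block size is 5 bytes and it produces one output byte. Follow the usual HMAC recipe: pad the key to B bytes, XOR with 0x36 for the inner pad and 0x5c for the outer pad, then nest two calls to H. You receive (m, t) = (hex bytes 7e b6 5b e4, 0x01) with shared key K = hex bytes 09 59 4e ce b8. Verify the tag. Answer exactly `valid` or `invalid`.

valid

Key hex bytes 09 59 4e ce b8 is exactly B = 5 bytes: K' = 09 59 4e ce b8.
K' ⊕ ipad = 3f 6f 78 f8 8e; K' ⊕ opad = 55 05 12 92 e4.
Inner hash: sum = 63+111+120+248+142+126+182+91+228 = 1311; mod 256 = 31 → 1f.
Outer hash (recomputed tag): sum = 85+5+18+146+228+31 = 513; mod 256 = 1 → 01.
Recomputed tag = 01; claimed = 01 → match.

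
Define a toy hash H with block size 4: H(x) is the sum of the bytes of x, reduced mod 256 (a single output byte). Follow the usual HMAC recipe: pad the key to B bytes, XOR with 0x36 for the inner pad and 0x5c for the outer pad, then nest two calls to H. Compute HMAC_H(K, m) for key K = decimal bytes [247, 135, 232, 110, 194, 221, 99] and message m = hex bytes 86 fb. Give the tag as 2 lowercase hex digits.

a1

Key decimal bytes [247, 135, 232, 110, 194, 221, 99] = f7 87 e8 6e c2 dd 63 is 7 bytes > B = 4, so hash it first: H(key) = d6, then zero-pad to 4 bytes: K' = d6 00 00 00.
K' ⊕ ipad = e0 36 36 36.  K' ⊕ opad = 8a 5c 5c 5c.
Inner input = (K'⊕ipad) ∥ m = e0 36 36 36 ∥ 86 fb.
Inner hash: sum = 224+54+54+54+134+251 = 771; mod 256 = 3 → 03.
Outer input = (K'⊕opad) ∥ inner = 8a 5c 5c 5c ∥ 03.
Outer hash (tag): sum = 138+92+92+92+3 = 417; mod 256 = 161 → a1.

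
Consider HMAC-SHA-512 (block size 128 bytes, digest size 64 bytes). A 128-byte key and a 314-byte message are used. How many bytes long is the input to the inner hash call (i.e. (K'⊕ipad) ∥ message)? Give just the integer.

Key is 128 ≤ 128 bytes, zero-padded: |K'| = 128.
Inner input = (K'⊕ipad) ∥ m → 128 + 314 = 442 bytes.

442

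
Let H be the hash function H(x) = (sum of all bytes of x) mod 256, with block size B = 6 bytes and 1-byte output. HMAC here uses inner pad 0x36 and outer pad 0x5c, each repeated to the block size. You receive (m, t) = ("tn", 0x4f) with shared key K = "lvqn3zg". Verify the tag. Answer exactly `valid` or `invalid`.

invalid

Key "lvqn3zg" = 6c 76 71 6e 33 7a 67 is 7 bytes > B = 6, so hash it first: H(key) = d5, then zero-pad to 6 bytes: K' = d5 00 00 00 00 00.
K' ⊕ ipad = e3 36 36 36 36 36; K' ⊕ opad = 89 5c 5c 5c 5c 5c.
Inner hash: sum = 227+54+54+54+54+54+116+110 = 723; mod 256 = 211 → d3.
Outer hash (recomputed tag): sum = 137+92+92+92+92+92+211 = 808; mod 256 = 40 → 28.
Recomputed tag = 28; claimed = 4f → mismatch.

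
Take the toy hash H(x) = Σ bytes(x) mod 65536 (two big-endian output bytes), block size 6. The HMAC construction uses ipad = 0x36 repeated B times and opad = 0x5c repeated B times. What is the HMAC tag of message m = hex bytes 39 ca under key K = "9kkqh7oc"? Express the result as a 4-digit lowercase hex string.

0353

Key "9kkqh7oc" = 39 6b 6b 71 68 37 6f 63 is 8 bytes > B = 6, so hash it first: H(key) = 02 f1, then zero-pad to 6 bytes: K' = 02 f1 00 00 00 00.
K' ⊕ ipad = 34 c7 36 36 36 36.  K' ⊕ opad = 5e ad 5c 5c 5c 5c.
Inner input = (K'⊕ipad) ∥ m = 34 c7 36 36 36 36 ∥ 39 ca.
Inner hash: sum = 52+199+54+54+54+54+57+202 = 726 → 02 d6.
Outer input = (K'⊕opad) ∥ inner = 5e ad 5c 5c 5c 5c ∥ 02 d6.
Outer hash (tag): sum = 94+173+92+92+92+92+2+214 = 851 → 03 53.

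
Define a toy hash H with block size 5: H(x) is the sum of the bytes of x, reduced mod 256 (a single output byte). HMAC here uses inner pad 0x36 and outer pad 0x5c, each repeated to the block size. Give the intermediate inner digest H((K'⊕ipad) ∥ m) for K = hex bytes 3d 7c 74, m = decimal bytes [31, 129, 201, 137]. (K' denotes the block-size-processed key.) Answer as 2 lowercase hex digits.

Key hex bytes 3d 7c 74 is 3 bytes ≤ B = 5; zero-pad to 5 bytes: K' = 3d 7c 74 00 00.
K' ⊕ ipad = 0b 4a 42 36 36.
Inner input = 0b 4a 42 36 36 ∥ 1f 81 c9 89.
Inner hash: sum = 11+74+66+54+54+31+129+201+137 = 757; mod 256 = 245 → f5.

f5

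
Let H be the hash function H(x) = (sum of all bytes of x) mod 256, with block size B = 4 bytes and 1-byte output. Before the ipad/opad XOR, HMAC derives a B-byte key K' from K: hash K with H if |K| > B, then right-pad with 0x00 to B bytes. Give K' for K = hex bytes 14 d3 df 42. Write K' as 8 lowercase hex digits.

Key hex bytes 14 d3 df 42 is exactly B = 4 bytes: K' = 14 d3 df 42.

14d3df42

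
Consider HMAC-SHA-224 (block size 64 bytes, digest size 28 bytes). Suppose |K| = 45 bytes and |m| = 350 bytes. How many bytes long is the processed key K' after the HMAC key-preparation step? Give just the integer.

64

Key is 45 ≤ 64 bytes, zero-padded: |K'| = 64.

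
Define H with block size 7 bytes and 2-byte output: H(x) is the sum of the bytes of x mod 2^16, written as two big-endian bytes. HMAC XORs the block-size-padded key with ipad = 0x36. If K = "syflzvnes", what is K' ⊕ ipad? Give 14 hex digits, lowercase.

35c23636363636

Key "syflzvnes" = 73 79 66 6c 7a 76 6e 65 73 is 9 bytes > B = 7, so hash it first: H(key) = 03 f4, then zero-pad to 7 bytes: K' = 03 f4 00 00 00 00 00.
XOR each byte with 0x36: 03⊕36=35, f4⊕36=c2, 00⊕36=36, 00⊕36=36, 00⊕36=36, 00⊕36=36, 00⊕36=36.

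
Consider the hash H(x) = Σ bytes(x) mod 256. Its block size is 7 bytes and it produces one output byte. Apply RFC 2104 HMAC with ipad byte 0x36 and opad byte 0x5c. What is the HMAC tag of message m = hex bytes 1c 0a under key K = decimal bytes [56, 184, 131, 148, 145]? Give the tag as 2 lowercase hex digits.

Key decimal bytes [56, 184, 131, 148, 145] = 38 b8 83 94 91 is 5 bytes ≤ B = 7; zero-pad to 7 bytes: K' = 38 b8 83 94 91 00 00.
K' ⊕ ipad = 0e 8e b5 a2 a7 36 36.  K' ⊕ opad = 64 e4 df c8 cd 5c 5c.
Inner input = (K'⊕ipad) ∥ m = 0e 8e b5 a2 a7 36 36 ∥ 1c 0a.
Inner hash: sum = 14+142+181+162+167+54+54+28+10 = 812; mod 256 = 44 → 2c.
Outer input = (K'⊕opad) ∥ inner = 64 e4 df c8 cd 5c 5c ∥ 2c.
Outer hash (tag): sum = 100+228+223+200+205+92+92+44 = 1184; mod 256 = 160 → a0.

a0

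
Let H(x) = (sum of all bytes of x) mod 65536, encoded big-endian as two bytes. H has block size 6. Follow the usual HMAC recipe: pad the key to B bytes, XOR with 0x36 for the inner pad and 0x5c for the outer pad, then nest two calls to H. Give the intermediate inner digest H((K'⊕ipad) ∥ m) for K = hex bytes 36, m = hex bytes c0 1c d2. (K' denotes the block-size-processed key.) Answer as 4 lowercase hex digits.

Key hex bytes 36 is 1 byte ≤ B = 6; zero-pad to 6 bytes: K' = 36 00 00 00 00 00.
K' ⊕ ipad = 00 36 36 36 36 36.
Inner input = 00 36 36 36 36 36 ∥ c0 1c d2.
Inner hash: sum = 0+54+54+54+54+54+192+28+210 = 700 → 02 bc.

02bc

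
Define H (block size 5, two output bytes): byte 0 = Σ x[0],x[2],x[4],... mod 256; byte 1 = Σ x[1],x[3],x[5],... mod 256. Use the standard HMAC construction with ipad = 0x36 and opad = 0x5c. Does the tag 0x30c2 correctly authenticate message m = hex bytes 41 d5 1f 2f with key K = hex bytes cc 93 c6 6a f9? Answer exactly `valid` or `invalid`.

valid

Key hex bytes cc 93 c6 6a f9 is exactly B = 5 bytes: K' = cc 93 c6 6a f9.
K' ⊕ ipad = fa a5 f0 5c cf; K' ⊕ opad = 90 cf 9a 36 a5.
Inner hash: even-index sum = 957 mod 256 = 189; odd-index sum = 353 mod 256 = 97 → bd 61.
Outer hash (recomputed tag): even-index sum = 560 mod 256 = 48; odd-index sum = 450 mod 256 = 194 → 30 c2.
Recomputed tag = 30c2; claimed = 30c2 → match.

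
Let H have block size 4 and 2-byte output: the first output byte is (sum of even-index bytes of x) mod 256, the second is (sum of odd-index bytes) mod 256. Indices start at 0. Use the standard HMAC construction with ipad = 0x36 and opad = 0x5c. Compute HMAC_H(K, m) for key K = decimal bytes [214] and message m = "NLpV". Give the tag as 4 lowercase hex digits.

Key decimal bytes [214] = d6 is 1 byte ≤ B = 4; zero-pad to 4 bytes: K' = d6 00 00 00.
K' ⊕ ipad = e0 36 36 36.  K' ⊕ opad = 8a 5c 5c 5c.
Inner input = (K'⊕ipad) ∥ m = e0 36 36 36 ∥ 4e 4c 70 56.
Inner hash: even-index sum = 468 mod 256 = 212; odd-index sum = 270 mod 256 = 14 → d4 0e.
Outer input = (K'⊕opad) ∥ inner = 8a 5c 5c 5c ∥ d4 0e.
Outer hash (tag): even-index sum = 442 mod 256 = 186; odd-index sum = 198 mod 256 = 198 → ba c6.

bac6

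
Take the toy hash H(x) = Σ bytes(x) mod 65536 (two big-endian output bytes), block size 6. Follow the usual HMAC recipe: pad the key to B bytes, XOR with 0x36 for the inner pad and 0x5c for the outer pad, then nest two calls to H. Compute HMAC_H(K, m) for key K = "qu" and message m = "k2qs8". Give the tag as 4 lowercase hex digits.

01e4

Key "qu" = 71 75 is 2 bytes ≤ B = 6; zero-pad to 6 bytes: K' = 71 75 00 00 00 00.
K' ⊕ ipad = 47 43 36 36 36 36.  K' ⊕ opad = 2d 29 5c 5c 5c 5c.
Inner input = (K'⊕ipad) ∥ m = 47 43 36 36 36 36 ∥ 6b 32 71 73 38.
Inner hash: sum = 71+67+54+54+54+54+107+50+113+115+56 = 795 → 03 1b.
Outer input = (K'⊕opad) ∥ inner = 2d 29 5c 5c 5c 5c ∥ 03 1b.
Outer hash (tag): sum = 45+41+92+92+92+92+3+27 = 484 → 01 e4.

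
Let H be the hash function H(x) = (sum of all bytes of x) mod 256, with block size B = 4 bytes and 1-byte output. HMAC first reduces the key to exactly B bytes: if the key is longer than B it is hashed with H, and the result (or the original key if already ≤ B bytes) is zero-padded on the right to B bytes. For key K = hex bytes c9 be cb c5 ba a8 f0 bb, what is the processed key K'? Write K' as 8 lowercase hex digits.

|K| = 8 > B = 4, so first hash the key.
H(K): sum = 201+190+203+197+186+168+240+187 = 1572; mod 256 = 36 → 24.
Zero-pad H(K) = 24 to 4 bytes: K' = 24 00 00 00.

24000000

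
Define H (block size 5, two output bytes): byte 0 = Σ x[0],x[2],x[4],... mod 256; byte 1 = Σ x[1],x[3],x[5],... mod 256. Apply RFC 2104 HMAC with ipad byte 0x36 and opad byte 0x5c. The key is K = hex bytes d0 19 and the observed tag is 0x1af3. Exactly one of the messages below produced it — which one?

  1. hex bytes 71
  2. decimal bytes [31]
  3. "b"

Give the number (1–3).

1

Key hex bytes d0 19 is 2 bytes ≤ B = 5; zero-pad to 5 bytes: K' = d0 19 00 00 00.
K' ⊕ ipad = e6 2f 36 36 36; K' ⊕ opad = 8c 45 5c 5c 5c.
m1: inner = H(e6 2f 36 36 36 71) = 52 d6; tag = H(8c 45 5c 5c 5c 52 d6) = 1af3 ← matches
m2: inner = H(e6 2f 36 36 36 1f) = 52 84; tag = H(8c 45 5c 5c 5c 52 84) = c8f3
m3: inner = H(e6 2f 36 36 36 62) = 52 c7; tag = H(8c 45 5c 5c 5c 52 c7) = 0bf3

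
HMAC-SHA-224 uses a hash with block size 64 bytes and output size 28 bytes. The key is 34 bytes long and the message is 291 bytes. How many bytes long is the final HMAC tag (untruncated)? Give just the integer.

The tag is one SHA-224 digest: 28 bytes.

28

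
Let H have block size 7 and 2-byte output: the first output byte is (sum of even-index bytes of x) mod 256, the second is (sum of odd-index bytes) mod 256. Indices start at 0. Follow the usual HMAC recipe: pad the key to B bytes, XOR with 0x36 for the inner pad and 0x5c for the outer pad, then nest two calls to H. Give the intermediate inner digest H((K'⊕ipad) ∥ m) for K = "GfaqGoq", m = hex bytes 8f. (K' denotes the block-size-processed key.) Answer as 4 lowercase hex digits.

Key "GfaqGoq" = 47 66 61 71 47 6f 71 is exactly B = 7 bytes: K' = 47 66 61 71 47 6f 71.
K' ⊕ ipad = 71 50 57 47 71 59 47.
Inner input = 71 50 57 47 71 59 47 ∥ 8f.
Inner hash: even-index sum = 384 mod 256 = 128; odd-index sum = 383 mod 256 = 127 → 80 7f.

807f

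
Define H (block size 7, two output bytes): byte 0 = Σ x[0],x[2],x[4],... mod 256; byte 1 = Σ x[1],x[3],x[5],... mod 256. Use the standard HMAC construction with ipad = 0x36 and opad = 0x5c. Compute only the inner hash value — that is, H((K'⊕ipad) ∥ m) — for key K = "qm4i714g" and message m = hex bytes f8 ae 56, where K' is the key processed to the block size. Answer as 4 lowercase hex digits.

7612

Key "qm4i714g" = 71 6d 34 69 37 31 34 67 is 8 bytes > B = 7, so hash it first: H(key) = 10 6e, then zero-pad to 7 bytes: K' = 10 6e 00 00 00 00 00.
K' ⊕ ipad = 26 58 36 36 36 36 36.
Inner input = 26 58 36 36 36 36 36 ∥ f8 ae 56.
Inner hash: even-index sum = 374 mod 256 = 118; odd-index sum = 530 mod 256 = 18 → 76 12.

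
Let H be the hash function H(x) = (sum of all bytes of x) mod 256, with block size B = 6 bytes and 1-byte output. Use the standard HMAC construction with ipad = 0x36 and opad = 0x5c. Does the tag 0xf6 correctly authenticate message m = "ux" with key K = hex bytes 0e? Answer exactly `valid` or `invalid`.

Key hex bytes 0e is 1 byte ≤ B = 6; zero-pad to 6 bytes: K' = 0e 00 00 00 00 00.
K' ⊕ ipad = 38 36 36 36 36 36; K' ⊕ opad = 52 5c 5c 5c 5c 5c.
Inner hash: sum = 56+54+54+54+54+54+117+120 = 563; mod 256 = 51 → 33.
Outer hash (recomputed tag): sum = 82+92+92+92+92+92+51 = 593; mod 256 = 81 → 51.
Recomputed tag = 51; claimed = f6 → mismatch.

invalid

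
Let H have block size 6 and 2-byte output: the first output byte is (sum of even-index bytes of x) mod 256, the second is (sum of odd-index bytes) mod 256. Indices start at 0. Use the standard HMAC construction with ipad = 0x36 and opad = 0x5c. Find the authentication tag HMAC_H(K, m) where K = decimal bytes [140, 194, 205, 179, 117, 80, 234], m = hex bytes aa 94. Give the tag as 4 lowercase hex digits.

Key decimal bytes [140, 194, 205, 179, 117, 80, 234] = 8c c2 cd b3 75 50 ea is 7 bytes > B = 6, so hash it first: H(key) = b8 c5, then zero-pad to 6 bytes: K' = b8 c5 00 00 00 00.
K' ⊕ ipad = 8e f3 36 36 36 36.  K' ⊕ opad = e4 99 5c 5c 5c 5c.
Inner input = (K'⊕ipad) ∥ m = 8e f3 36 36 36 36 ∥ aa 94.
Inner hash: even-index sum = 420 mod 256 = 164; odd-index sum = 499 mod 256 = 243 → a4 f3.
Outer input = (K'⊕opad) ∥ inner = e4 99 5c 5c 5c 5c ∥ a4 f3.
Outer hash (tag): even-index sum = 576 mod 256 = 64; odd-index sum = 580 mod 256 = 68 → 40 44.

4044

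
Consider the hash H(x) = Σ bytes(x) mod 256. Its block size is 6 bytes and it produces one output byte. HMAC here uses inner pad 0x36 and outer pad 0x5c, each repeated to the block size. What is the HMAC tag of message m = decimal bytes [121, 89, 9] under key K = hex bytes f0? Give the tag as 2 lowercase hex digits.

Key hex bytes f0 is 1 byte ≤ B = 6; zero-pad to 6 bytes: K' = f0 00 00 00 00 00.
K' ⊕ ipad = c6 36 36 36 36 36.  K' ⊕ opad = ac 5c 5c 5c 5c 5c.
Inner input = (K'⊕ipad) ∥ m = c6 36 36 36 36 36 ∥ 79 59 09.
Inner hash: sum = 198+54+54+54+54+54+121+89+9 = 687; mod 256 = 175 → af.
Outer input = (K'⊕opad) ∥ inner = ac 5c 5c 5c 5c 5c ∥ af.
Outer hash (tag): sum = 172+92+92+92+92+92+175 = 807; mod 256 = 39 → 27.

27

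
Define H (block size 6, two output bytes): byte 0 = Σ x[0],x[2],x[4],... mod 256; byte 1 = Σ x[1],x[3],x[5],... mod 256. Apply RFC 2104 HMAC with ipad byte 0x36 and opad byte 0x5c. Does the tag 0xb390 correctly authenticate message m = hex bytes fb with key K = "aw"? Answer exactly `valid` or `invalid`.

valid

Key "aw" = 61 77 is 2 bytes ≤ B = 6; zero-pad to 6 bytes: K' = 61 77 00 00 00 00.
K' ⊕ ipad = 57 41 36 36 36 36; K' ⊕ opad = 3d 2b 5c 5c 5c 5c.
Inner hash: even-index sum = 446 mod 256 = 190; odd-index sum = 173 mod 256 = 173 → be ad.
Outer hash (recomputed tag): even-index sum = 435 mod 256 = 179; odd-index sum = 400 mod 256 = 144 → b3 90.
Recomputed tag = b390; claimed = b390 → match.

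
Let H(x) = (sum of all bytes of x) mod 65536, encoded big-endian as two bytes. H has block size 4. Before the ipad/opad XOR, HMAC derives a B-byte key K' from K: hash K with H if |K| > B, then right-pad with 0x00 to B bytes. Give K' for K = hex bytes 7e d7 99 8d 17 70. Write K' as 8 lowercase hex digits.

03020000

|K| = 6 > B = 4, so first hash the key.
H(K): sum = 126+215+153+141+23+112 = 770 → 03 02.
Zero-pad H(K) = 03 02 to 4 bytes: K' = 03 02 00 00.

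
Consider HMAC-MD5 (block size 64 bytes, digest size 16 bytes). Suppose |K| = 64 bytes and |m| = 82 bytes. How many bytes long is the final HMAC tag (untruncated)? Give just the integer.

The tag is one MD5 digest: 16 bytes.

16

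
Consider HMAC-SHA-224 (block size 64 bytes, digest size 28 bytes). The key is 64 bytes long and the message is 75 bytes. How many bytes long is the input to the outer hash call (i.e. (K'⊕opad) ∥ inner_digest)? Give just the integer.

92

Key is 64 ≤ 64 bytes, zero-padded: |K'| = 64.
Outer input = (K'⊕opad) ∥ H(inner) → 64 + 28 = 92 bytes.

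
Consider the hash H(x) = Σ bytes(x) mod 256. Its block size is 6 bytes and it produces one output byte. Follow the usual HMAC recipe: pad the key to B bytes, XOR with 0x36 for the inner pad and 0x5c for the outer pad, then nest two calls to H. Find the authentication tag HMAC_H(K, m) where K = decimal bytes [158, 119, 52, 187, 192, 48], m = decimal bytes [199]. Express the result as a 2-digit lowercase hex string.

7f

Key decimal bytes [158, 119, 52, 187, 192, 48] = 9e 77 34 bb c0 30 is exactly B = 6 bytes: K' = 9e 77 34 bb c0 30.
K' ⊕ ipad = a8 41 02 8d f6 06.  K' ⊕ opad = c2 2b 68 e7 9c 6c.
Inner input = (K'⊕ipad) ∥ m = a8 41 02 8d f6 06 ∥ c7.
Inner hash: sum = 168+65+2+141+246+6+199 = 827; mod 256 = 59 → 3b.
Outer input = (K'⊕opad) ∥ inner = c2 2b 68 e7 9c 6c ∥ 3b.
Outer hash (tag): sum = 194+43+104+231+156+108+59 = 895; mod 256 = 127 → 7f.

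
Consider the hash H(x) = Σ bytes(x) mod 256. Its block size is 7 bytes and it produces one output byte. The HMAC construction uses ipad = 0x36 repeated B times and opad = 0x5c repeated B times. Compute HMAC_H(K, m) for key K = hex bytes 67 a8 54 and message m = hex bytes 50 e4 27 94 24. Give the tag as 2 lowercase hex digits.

Key hex bytes 67 a8 54 is 3 bytes ≤ B = 7; zero-pad to 7 bytes: K' = 67 a8 54 00 00 00 00.
K' ⊕ ipad = 51 9e 62 36 36 36 36.  K' ⊕ opad = 3b f4 08 5c 5c 5c 5c.
Inner input = (K'⊕ipad) ∥ m = 51 9e 62 36 36 36 36 ∥ 50 e4 27 94 24.
Inner hash: sum = 81+158+98+54+54+54+54+80+228+39+148+36 = 1084; mod 256 = 60 → 3c.
Outer input = (K'⊕opad) ∥ inner = 3b f4 08 5c 5c 5c 5c ∥ 3c.
Outer hash (tag): sum = 59+244+8+92+92+92+92+60 = 739; mod 256 = 227 → e3.

e3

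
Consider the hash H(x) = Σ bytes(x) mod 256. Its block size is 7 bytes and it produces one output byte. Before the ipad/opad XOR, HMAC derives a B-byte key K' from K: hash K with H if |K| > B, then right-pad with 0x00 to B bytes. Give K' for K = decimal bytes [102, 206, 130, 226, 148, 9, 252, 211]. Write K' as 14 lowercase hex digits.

04000000000000

|K| = 8 > B = 7, so first hash the key.
H(K): sum = 102+206+130+226+148+9+252+211 = 1284; mod 256 = 4 → 04.
Zero-pad H(K) = 04 to 7 bytes: K' = 04 00 00 00 00 00 00.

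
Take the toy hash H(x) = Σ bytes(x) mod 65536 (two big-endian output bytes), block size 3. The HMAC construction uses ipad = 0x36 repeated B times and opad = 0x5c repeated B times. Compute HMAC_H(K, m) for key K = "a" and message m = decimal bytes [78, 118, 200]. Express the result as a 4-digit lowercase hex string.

0146

Key "a" = 61 is 1 byte ≤ B = 3; zero-pad to 3 bytes: K' = 61 00 00.
K' ⊕ ipad = 57 36 36.  K' ⊕ opad = 3d 5c 5c.
Inner input = (K'⊕ipad) ∥ m = 57 36 36 ∥ 4e 76 c8.
Inner hash: sum = 87+54+54+78+118+200 = 591 → 02 4f.
Outer input = (K'⊕opad) ∥ inner = 3d 5c 5c ∥ 02 4f.
Outer hash (tag): sum = 61+92+92+2+79 = 326 → 01 46.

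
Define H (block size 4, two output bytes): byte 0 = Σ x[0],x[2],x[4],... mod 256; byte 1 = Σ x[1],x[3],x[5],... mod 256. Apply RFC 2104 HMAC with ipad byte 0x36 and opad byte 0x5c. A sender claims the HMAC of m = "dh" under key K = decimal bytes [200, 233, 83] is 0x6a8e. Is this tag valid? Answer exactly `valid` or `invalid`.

valid

Key decimal bytes [200, 233, 83] = c8 e9 53 is 3 bytes ≤ B = 4; zero-pad to 4 bytes: K' = c8 e9 53 00.
K' ⊕ ipad = fe df 65 36; K' ⊕ opad = 94 b5 0f 5c.
Inner hash: even-index sum = 455 mod 256 = 199; odd-index sum = 381 mod 256 = 125 → c7 7d.
Outer hash (recomputed tag): even-index sum = 362 mod 256 = 106; odd-index sum = 398 mod 256 = 142 → 6a 8e.
Recomputed tag = 6a8e; claimed = 6a8e → match.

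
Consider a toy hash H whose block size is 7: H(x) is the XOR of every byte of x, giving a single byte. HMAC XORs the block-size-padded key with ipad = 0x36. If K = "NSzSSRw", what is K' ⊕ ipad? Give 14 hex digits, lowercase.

Key "NSzSSRw" = 4e 53 7a 53 53 52 77 is exactly B = 7 bytes: K' = 4e 53 7a 53 53 52 77.
XOR each byte with 0x36: 4e⊕36=78, 53⊕36=65, 7a⊕36=4c, 53⊕36=65, 53⊕36=65, 52⊕36=64, 77⊕36=41.

78654c65656441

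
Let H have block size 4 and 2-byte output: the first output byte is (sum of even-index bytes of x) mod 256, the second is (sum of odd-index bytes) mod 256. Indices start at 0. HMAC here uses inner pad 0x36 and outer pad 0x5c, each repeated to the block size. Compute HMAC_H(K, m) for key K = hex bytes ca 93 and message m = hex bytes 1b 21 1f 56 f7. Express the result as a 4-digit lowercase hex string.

Key hex bytes ca 93 is 2 bytes ≤ B = 4; zero-pad to 4 bytes: K' = ca 93 00 00.
K' ⊕ ipad = fc a5 36 36.  K' ⊕ opad = 96 cf 5c 5c.
Inner input = (K'⊕ipad) ∥ m = fc a5 36 36 ∥ 1b 21 1f 56 f7.
Inner hash: even-index sum = 611 mod 256 = 99; odd-index sum = 338 mod 256 = 82 → 63 52.
Outer input = (K'⊕opad) ∥ inner = 96 cf 5c 5c ∥ 63 52.
Outer hash (tag): even-index sum = 341 mod 256 = 85; odd-index sum = 381 mod 256 = 125 → 55 7d.

557d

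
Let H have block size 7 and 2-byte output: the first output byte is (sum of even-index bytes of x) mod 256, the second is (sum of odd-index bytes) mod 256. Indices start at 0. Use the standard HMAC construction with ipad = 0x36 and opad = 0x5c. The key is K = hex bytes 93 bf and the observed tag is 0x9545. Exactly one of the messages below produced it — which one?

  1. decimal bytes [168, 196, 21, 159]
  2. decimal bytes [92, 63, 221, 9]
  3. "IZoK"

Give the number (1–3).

1

Key hex bytes 93 bf is 2 bytes ≤ B = 7; zero-pad to 7 bytes: K' = 93 bf 00 00 00 00 00.
K' ⊕ ipad = a5 89 36 36 36 36 36; K' ⊕ opad = cf e3 5c 5c 5c 5c 5c.
m1: inner = H(a5 89 36 36 36 36 36 a8 c4 15 9f) = aa b2; tag = H(cf e3 5c 5c 5c 5c 5c aa b2) = 9545 ← matches
m2: inner = H(a5 89 36 36 36 36 36 5c 3f dd 09) = 8f 2e; tag = H(cf e3 5c 5c 5c 5c 5c 8f 2e) = 112a
m3: inner = H(a5 89 36 36 36 36 36 49 5a 6f 4b) = ec ad; tag = H(cf e3 5c 5c 5c 5c 5c ec ad) = 9087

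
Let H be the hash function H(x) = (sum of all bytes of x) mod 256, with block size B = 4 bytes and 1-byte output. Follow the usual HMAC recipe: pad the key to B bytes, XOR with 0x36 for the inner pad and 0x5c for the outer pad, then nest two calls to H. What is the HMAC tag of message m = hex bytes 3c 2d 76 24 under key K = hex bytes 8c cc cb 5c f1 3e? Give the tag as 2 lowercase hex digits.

43

Key hex bytes 8c cc cb 5c f1 3e is 6 bytes > B = 4, so hash it first: H(key) = ae, then zero-pad to 4 bytes: K' = ae 00 00 00.
K' ⊕ ipad = 98 36 36 36.  K' ⊕ opad = f2 5c 5c 5c.
Inner input = (K'⊕ipad) ∥ m = 98 36 36 36 ∥ 3c 2d 76 24.
Inner hash: sum = 152+54+54+54+60+45+118+36 = 573; mod 256 = 61 → 3d.
Outer input = (K'⊕opad) ∥ inner = f2 5c 5c 5c ∥ 3d.
Outer hash (tag): sum = 242+92+92+92+61 = 579; mod 256 = 67 → 43.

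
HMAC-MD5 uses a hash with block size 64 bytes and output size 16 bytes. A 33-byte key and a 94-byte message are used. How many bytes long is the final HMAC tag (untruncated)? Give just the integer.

16

The tag is one MD5 digest: 16 bytes.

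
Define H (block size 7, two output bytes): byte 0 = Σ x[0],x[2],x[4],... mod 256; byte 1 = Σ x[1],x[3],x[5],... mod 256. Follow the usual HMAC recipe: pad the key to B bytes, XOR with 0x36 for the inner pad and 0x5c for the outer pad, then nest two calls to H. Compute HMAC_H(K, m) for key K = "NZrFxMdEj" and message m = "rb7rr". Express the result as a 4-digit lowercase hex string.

f9cc

Key "NZrFxMdEj" = 4e 5a 72 46 78 4d 64 45 6a is 9 bytes > B = 7, so hash it first: H(key) = 06 32, then zero-pad to 7 bytes: K' = 06 32 00 00 00 00 00.
K' ⊕ ipad = 30 04 36 36 36 36 36.  K' ⊕ opad = 5a 6e 5c 5c 5c 5c 5c.
Inner input = (K'⊕ipad) ∥ m = 30 04 36 36 36 36 36 ∥ 72 62 37 72 72.
Inner hash: even-index sum = 422 mod 256 = 166; odd-index sum = 395 mod 256 = 139 → a6 8b.
Outer input = (K'⊕opad) ∥ inner = 5a 6e 5c 5c 5c 5c 5c ∥ a6 8b.
Outer hash (tag): even-index sum = 505 mod 256 = 249; odd-index sum = 460 mod 256 = 204 → f9 cc.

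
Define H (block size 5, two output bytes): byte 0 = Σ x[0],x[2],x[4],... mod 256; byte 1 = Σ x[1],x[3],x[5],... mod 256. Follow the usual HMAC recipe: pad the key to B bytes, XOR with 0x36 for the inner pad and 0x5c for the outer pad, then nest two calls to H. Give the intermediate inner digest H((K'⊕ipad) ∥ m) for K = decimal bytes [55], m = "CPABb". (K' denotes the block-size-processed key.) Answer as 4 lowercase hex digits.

ff52

Key decimal bytes [55] = 37 is 1 byte ≤ B = 5; zero-pad to 5 bytes: K' = 37 00 00 00 00.
K' ⊕ ipad = 01 36 36 36 36.
Inner input = 01 36 36 36 36 ∥ 43 50 41 42 62.
Inner hash: even-index sum = 255 mod 256 = 255; odd-index sum = 338 mod 256 = 82 → ff 52.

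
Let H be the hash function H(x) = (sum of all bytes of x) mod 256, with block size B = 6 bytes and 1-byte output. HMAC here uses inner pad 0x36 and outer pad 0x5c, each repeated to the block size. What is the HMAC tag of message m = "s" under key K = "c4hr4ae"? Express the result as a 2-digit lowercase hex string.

e1

Key "c4hr4ae" = 63 34 68 72 34 61 65 is 7 bytes > B = 6, so hash it first: H(key) = 6b, then zero-pad to 6 bytes: K' = 6b 00 00 00 00 00.
K' ⊕ ipad = 5d 36 36 36 36 36.  K' ⊕ opad = 37 5c 5c 5c 5c 5c.
Inner input = (K'⊕ipad) ∥ m = 5d 36 36 36 36 36 ∥ 73.
Inner hash: sum = 93+54+54+54+54+54+115 = 478; mod 256 = 222 → de.
Outer input = (K'⊕opad) ∥ inner = 37 5c 5c 5c 5c 5c ∥ de.
Outer hash (tag): sum = 55+92+92+92+92+92+222 = 737; mod 256 = 225 → e1.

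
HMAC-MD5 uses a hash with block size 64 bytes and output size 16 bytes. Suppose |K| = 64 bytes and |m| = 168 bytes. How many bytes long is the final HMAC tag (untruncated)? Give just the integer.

16

The tag is one MD5 digest: 16 bytes.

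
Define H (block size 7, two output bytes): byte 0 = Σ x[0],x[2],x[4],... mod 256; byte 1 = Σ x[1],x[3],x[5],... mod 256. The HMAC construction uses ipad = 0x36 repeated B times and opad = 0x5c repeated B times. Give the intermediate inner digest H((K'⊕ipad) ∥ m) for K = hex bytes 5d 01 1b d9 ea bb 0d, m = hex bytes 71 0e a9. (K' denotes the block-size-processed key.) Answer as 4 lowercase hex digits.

Key hex bytes 5d 01 1b d9 ea bb 0d is exactly B = 7 bytes: K' = 5d 01 1b d9 ea bb 0d.
K' ⊕ ipad = 6b 37 2d ef dc 8d 3b.
Inner input = 6b 37 2d ef dc 8d 3b ∥ 71 0e a9.
Inner hash: even-index sum = 445 mod 256 = 189; odd-index sum = 717 mod 256 = 205 → bd cd.

bdcd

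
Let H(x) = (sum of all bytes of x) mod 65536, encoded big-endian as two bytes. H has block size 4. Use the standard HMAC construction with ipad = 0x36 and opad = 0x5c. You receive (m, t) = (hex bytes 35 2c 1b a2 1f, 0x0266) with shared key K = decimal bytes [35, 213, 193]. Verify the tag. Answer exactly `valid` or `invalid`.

Key decimal bytes [35, 213, 193] = 23 d5 c1 is 3 bytes ≤ B = 4; zero-pad to 4 bytes: K' = 23 d5 c1 00.
K' ⊕ ipad = 15 e3 f7 36; K' ⊕ opad = 7f 89 9d 5c.
Inner hash: sum = 21+227+247+54+53+44+27+162+31 = 866 → 03 62.
Outer hash (recomputed tag): sum = 127+137+157+92+3+98 = 614 → 02 66.
Recomputed tag = 0266; claimed = 0266 → match.

valid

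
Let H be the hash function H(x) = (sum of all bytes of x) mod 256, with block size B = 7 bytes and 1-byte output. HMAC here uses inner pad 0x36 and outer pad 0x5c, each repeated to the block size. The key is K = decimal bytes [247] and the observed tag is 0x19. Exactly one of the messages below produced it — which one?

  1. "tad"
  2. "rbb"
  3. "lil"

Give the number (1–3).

3

Key decimal bytes [247] = f7 is 1 byte ≤ B = 7; zero-pad to 7 bytes: K' = f7 00 00 00 00 00 00.
K' ⊕ ipad = c1 36 36 36 36 36 36; K' ⊕ opad = ab 5c 5c 5c 5c 5c 5c.
m1: inner = H(c1 36 36 36 36 36 36 74 61 64) = 3e; tag = H(ab 5c 5c 5c 5c 5c 5c 3e) = 11
m2: inner = H(c1 36 36 36 36 36 36 72 62 62) = 3b; tag = H(ab 5c 5c 5c 5c 5c 5c 3b) = 0e
m3: inner = H(c1 36 36 36 36 36 36 6c 69 6c) = 46; tag = H(ab 5c 5c 5c 5c 5c 5c 46) = 19 ← matches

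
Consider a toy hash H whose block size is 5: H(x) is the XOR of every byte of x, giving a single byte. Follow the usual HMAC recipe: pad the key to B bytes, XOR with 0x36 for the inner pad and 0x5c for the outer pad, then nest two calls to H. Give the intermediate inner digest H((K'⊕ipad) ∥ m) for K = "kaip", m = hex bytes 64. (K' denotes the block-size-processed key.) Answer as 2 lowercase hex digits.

Key "kaip" = 6b 61 69 70 is 4 bytes ≤ B = 5; zero-pad to 5 bytes: K' = 6b 61 69 70 00.
K' ⊕ ipad = 5d 57 5f 46 36.
Inner input = 5d 57 5f 46 36 ∥ 64.
Inner hash: XOR 5d⊕57⊕5f⊕46⊕36⊕64 = 41.

41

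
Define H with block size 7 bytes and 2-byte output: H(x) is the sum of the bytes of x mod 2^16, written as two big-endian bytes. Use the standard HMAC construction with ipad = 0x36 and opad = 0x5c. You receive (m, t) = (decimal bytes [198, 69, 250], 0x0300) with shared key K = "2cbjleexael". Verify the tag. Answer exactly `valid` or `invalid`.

Key "2cbjleexael" = 32 63 62 6a 6c 65 65 78 61 65 6c is 11 bytes > B = 7, so hash it first: H(key) = 04 41, then zero-pad to 7 bytes: K' = 04 41 00 00 00 00 00.
K' ⊕ ipad = 32 77 36 36 36 36 36; K' ⊕ opad = 58 1d 5c 5c 5c 5c 5c.
Inner hash: sum = 50+119+54+54+54+54+54+198+69+250 = 956 → 03 bc.
Outer hash (recomputed tag): sum = 88+29+92+92+92+92+92+3+188 = 768 → 03 00.
Recomputed tag = 0300; claimed = 0300 → match.

valid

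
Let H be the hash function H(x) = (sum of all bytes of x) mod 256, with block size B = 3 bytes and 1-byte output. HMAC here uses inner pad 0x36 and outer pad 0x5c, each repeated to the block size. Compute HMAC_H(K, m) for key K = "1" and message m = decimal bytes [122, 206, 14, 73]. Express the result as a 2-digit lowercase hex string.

37

Key "1" = 31 is 1 byte ≤ B = 3; zero-pad to 3 bytes: K' = 31 00 00.
K' ⊕ ipad = 07 36 36.  K' ⊕ opad = 6d 5c 5c.
Inner input = (K'⊕ipad) ∥ m = 07 36 36 ∥ 7a ce 0e 49.
Inner hash: sum = 7+54+54+122+206+14+73 = 530; mod 256 = 18 → 12.
Outer input = (K'⊕opad) ∥ inner = 6d 5c 5c ∥ 12.
Outer hash (tag): sum = 109+92+92+18 = 311; mod 256 = 55 → 37.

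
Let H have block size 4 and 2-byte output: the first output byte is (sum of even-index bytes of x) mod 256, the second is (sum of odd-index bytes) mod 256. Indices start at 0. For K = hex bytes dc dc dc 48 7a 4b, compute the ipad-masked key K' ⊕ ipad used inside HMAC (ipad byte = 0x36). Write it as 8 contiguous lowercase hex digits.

Key hex bytes dc dc dc 48 7a 4b is 6 bytes > B = 4, so hash it first: H(key) = 32 6f, then zero-pad to 4 bytes: K' = 32 6f 00 00.
XOR each byte with 0x36: 32⊕36=04, 6f⊕36=59, 00⊕36=36, 00⊕36=36.

04593636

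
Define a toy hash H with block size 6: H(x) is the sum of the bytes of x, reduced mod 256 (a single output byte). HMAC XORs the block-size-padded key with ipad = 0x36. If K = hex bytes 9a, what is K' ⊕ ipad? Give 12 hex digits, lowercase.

Key hex bytes 9a is 1 byte ≤ B = 6; zero-pad to 6 bytes: K' = 9a 00 00 00 00 00.
XOR each byte with 0x36: 9a⊕36=ac, 00⊕36=36, 00⊕36=36, 00⊕36=36, 00⊕36=36, 00⊕36=36.

ac3636363636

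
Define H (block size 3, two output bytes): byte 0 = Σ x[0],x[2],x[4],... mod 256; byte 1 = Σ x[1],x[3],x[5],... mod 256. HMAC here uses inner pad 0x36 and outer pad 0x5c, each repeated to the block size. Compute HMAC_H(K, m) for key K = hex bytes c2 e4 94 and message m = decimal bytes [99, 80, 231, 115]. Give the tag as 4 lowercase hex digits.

8211

Key hex bytes c2 e4 94 is exactly B = 3 bytes: K' = c2 e4 94.
K' ⊕ ipad = f4 d2 a2.  K' ⊕ opad = 9e b8 c8.
Inner input = (K'⊕ipad) ∥ m = f4 d2 a2 ∥ 63 50 e7 73.
Inner hash: even-index sum = 601 mod 256 = 89; odd-index sum = 540 mod 256 = 28 → 59 1c.
Outer input = (K'⊕opad) ∥ inner = 9e b8 c8 ∥ 59 1c.
Outer hash (tag): even-index sum = 386 mod 256 = 130; odd-index sum = 273 mod 256 = 17 → 82 11.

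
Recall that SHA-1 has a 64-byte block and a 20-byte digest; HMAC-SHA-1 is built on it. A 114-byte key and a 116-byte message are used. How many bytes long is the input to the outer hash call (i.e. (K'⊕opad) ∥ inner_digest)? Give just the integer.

Key is 114 > 64 bytes, so it is hashed to 20 bytes then zero-padded to 64: |K'| = 64.
Outer input = (K'⊕opad) ∥ H(inner) → 64 + 20 = 84 bytes.

84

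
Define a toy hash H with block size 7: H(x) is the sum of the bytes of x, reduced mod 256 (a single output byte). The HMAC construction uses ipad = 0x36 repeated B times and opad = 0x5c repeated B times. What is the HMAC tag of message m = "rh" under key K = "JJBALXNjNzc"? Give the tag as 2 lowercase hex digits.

b0

Key "JJBALXNjNzc" = 4a 4a 42 41 4c 58 4e 6a 4e 7a 63 is 11 bytes > B = 7, so hash it first: H(key) = 9e, then zero-pad to 7 bytes: K' = 9e 00 00 00 00 00 00.
K' ⊕ ipad = a8 36 36 36 36 36 36.  K' ⊕ opad = c2 5c 5c 5c 5c 5c 5c.
Inner input = (K'⊕ipad) ∥ m = a8 36 36 36 36 36 36 ∥ 72 68.
Inner hash: sum = 168+54+54+54+54+54+54+114+104 = 710; mod 256 = 198 → c6.
Outer input = (K'⊕opad) ∥ inner = c2 5c 5c 5c 5c 5c 5c ∥ c6.
Outer hash (tag): sum = 194+92+92+92+92+92+92+198 = 944; mod 256 = 176 → b0.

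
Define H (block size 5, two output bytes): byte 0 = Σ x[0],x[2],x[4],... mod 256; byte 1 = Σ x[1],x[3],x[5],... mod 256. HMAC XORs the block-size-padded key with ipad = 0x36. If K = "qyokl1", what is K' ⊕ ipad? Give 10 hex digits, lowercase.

Key "qyokl1" = 71 79 6f 6b 6c 31 is 6 bytes > B = 5, so hash it first: H(key) = 4c 15, then zero-pad to 5 bytes: K' = 4c 15 00 00 00.
XOR each byte with 0x36: 4c⊕36=7a, 15⊕36=23, 00⊕36=36, 00⊕36=36, 00⊕36=36.

7a23363636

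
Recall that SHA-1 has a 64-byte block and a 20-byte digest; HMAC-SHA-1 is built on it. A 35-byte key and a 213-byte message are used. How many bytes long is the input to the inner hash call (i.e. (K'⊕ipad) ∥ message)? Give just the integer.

Key is 35 ≤ 64 bytes, zero-padded: |K'| = 64.
Inner input = (K'⊕ipad) ∥ m → 64 + 213 = 277 bytes.

277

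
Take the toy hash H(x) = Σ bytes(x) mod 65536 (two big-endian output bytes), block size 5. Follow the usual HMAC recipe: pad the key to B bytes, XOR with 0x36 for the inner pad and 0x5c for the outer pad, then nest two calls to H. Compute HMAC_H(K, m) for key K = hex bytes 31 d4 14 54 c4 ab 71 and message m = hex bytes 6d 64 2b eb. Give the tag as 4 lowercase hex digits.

01c0

Key hex bytes 31 d4 14 54 c4 ab 71 is 7 bytes > B = 5, so hash it first: H(key) = 03 4d, then zero-pad to 5 bytes: K' = 03 4d 00 00 00.
K' ⊕ ipad = 35 7b 36 36 36.  K' ⊕ opad = 5f 11 5c 5c 5c.
Inner input = (K'⊕ipad) ∥ m = 35 7b 36 36 36 ∥ 6d 64 2b eb.
Inner hash: sum = 53+123+54+54+54+109+100+43+235 = 825 → 03 39.
Outer input = (K'⊕opad) ∥ inner = 5f 11 5c 5c 5c ∥ 03 39.
Outer hash (tag): sum = 95+17+92+92+92+3+57 = 448 → 01 c0.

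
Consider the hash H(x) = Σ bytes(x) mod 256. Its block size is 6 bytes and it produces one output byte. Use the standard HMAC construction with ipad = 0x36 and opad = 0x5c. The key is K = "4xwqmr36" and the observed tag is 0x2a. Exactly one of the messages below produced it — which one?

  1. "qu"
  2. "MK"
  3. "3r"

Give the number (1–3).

1

Key "4xwqmr36" = 34 78 77 71 6d 72 33 36 is 8 bytes > B = 6, so hash it first: H(key) = dc, then zero-pad to 6 bytes: K' = dc 00 00 00 00 00.
K' ⊕ ipad = ea 36 36 36 36 36; K' ⊕ opad = 80 5c 5c 5c 5c 5c.
m1: inner = H(ea 36 36 36 36 36 71 75) = de; tag = H(80 5c 5c 5c 5c 5c de) = 2a ← matches
m2: inner = H(ea 36 36 36 36 36 4d 4b) = 90; tag = H(80 5c 5c 5c 5c 5c 90) = dc
m3: inner = H(ea 36 36 36 36 36 33 72) = 9d; tag = H(80 5c 5c 5c 5c 5c 9d) = e9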